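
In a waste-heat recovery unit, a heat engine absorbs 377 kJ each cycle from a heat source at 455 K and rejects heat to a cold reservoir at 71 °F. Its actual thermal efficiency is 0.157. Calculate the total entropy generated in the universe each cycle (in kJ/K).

ΔS_univ ≈ 0.2494 kJ/K

T_C = 71 °F → (71 − 32) × 5/9 = 21.67 °C = 294.82 K.
W = η·Q_H = 0.157 × 377 = 59.19 kJ, so Q_C = Q_H − W = 317.8 kJ.
Entropy balance on the reservoirs: −Q_H/T_H = -0.8286 kJ/K, +Q_C/T_C = 1.078 kJ/K.
ΔS_univ = −Q_H/T_H + Q_C/T_C = 0.2494 kJ/K (> 0, since η = 0.157 < η_Carnot = 0.352).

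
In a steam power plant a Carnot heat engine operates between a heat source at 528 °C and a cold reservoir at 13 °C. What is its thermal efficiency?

T_H = 528 °C → 528 + 273.15 = 801.15 K.
T_C = 13 °C → 13 + 273.15 = 286.15 K.
Since the cycle is reversible, η = 1 − T_C/T_H = 1 − 286.15/801.15 = 0.643.

η ≈ 0.643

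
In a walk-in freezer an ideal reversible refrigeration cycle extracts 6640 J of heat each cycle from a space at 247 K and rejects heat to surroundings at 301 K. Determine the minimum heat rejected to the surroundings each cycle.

For a reversible cycle Q_H/Q_C = T_H/T_C, so Q_H = Q_C·T_H/T_C = 6640 × 301.00/247.00 = 8090 J.

Q_H ≈ 8090 J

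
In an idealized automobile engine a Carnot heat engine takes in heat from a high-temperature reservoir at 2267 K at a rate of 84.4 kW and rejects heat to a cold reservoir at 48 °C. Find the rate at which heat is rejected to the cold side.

Q̇_C ≈ 12.0 kW

T_C = 48 °C → 48 + 273.15 = 321.15 K.
η_rev = 1 − T_C/T_H = 1 − 321.15/2267.00 = 0.8583.
For a reversible cycle Q_C/Q_H = T_C/T_H, so Q_C = 84.4 × 321.15/2267.00 = 12.0 kW.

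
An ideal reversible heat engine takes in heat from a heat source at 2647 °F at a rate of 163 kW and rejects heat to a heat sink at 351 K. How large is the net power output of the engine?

Ẇ ≈ 130 kW

T_H = 2647 °F → (2647 − 32) × 5/9 = 1452.78 °C = 1725.93 K.
Since the cycle is reversible, η = 1 − T_C/T_H = 1 − 351.00/1725.93 = 0.7966.
W = η·Q_H = 0.7966 × 163 = 130 kW.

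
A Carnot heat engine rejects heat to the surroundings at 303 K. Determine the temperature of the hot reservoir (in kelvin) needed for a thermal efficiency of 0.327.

T_H ≈ 450 K

From η = 1 − T_C/T_H, solving for T_H gives T_H = T_C/(1 − η) = 303.00/(1 − 0.327) = 450 K.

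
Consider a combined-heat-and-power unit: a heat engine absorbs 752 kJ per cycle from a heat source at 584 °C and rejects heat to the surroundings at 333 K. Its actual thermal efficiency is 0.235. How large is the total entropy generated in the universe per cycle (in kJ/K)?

ΔS_univ ≈ 0.850 kJ/K

T_H = 584 °C → 584 + 273.15 = 857.15 K.
W = η·Q_H = 0.235 × 752 = 176.7 kJ, so Q_C = Q_H − W = 575.3 kJ.
The hot reservoir loses entropy Q_H/T_H = 752/857.15 = 0.8773 kJ/K; the cold reservoir gains Q_C/T_C = 575.3/333.00 = 1.728 kJ/K.
ΔS_univ = −Q_H/T_H + Q_C/T_C = 0.850 kJ/K (> 0, since η = 0.235 < η_Carnot = 0.612).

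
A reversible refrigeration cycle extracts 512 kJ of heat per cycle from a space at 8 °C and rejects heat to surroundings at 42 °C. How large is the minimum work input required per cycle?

T_H = 42 °C → 42 + 273.15 = 315.15 K.
T_C = 8 °C → 8 + 273.15 = 281.15 K.
The reversible coefficient of performance is COP_R = T_C/(T_H − T_C) = 281.15/34.00 = 8.2691.
W = Q_C/COP_R = 512/8.2691 = 61.92 kJ.

W_in ≈ 61.92 kJ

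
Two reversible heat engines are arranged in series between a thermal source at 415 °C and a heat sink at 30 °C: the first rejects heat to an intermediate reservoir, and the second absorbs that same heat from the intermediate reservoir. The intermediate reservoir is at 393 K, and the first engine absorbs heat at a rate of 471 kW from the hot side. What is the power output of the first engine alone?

T_H = 415 °C → 415 + 273.15 = 688.15 K.
T_C = 30 °C → 30 + 273.15 = 303.15 K.
First-stage efficiency η₁ = 1 − T_m/T_H = 1 − 393.00/688.15 = 0.4289.
W₁ = η₁·Q_H = 0.4289 × 471 = 202.0 kW.

Ẇ₁ ≈ 202.0 kW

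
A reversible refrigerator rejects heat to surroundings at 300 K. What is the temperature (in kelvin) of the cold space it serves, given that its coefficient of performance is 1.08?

COP_R = T_C/(T_H − T_C) ⇒ T_C = T_H·COP_R/(1 + COP_R) = 300.00 × 1.08/(1 + 1.08) = 156 K.

T_C ≈ 156 K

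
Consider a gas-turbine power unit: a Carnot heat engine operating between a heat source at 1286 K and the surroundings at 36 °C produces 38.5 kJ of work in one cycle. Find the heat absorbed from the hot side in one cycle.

Q_H ≈ 50.68 kJ

T_C = 36 °C → 36 + 273.15 = 309.15 K.
The Carnot efficiency is η = 1 − T_C/T_H = 1 − 309.15/1286.00 = 0.7596.
Q_H = W/η = 38.5/0.7596 = 50.68 kJ.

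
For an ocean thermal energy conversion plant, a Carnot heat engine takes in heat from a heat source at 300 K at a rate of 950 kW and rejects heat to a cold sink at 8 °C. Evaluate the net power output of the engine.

T_C = 8 °C → 8 + 273.15 = 281.15 K.
Carnot efficiency: η = 1 − T_C/T_H = 1 − 281.15/300.00 = 0.0628.
W = η·Q_H = 0.0628 × 950 = 59.69 kW.

Ẇ ≈ 59.69 kW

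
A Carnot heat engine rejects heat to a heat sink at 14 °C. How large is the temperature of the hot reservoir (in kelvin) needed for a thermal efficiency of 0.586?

T_C = 14 °C → 14 + 273.15 = 287.15 K.
From η = 1 − T_C/T_H, solving for T_H gives T_H = T_C/(1 − η) = 287.15/(1 − 0.586) = 694 K.

T_H ≈ 694 K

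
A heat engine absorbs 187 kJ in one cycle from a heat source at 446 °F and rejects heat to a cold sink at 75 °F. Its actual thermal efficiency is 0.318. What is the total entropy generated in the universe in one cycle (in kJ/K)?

ΔS_univ ≈ 0.05769 kJ/K

T_H = 446 °F → (446 − 32) × 5/9 = 230.00 °C = 503.15 K.
T_C = 75 °F → (75 − 32) × 5/9 = 23.89 °C = 297.04 K.
W = η·Q_H = 0.318 × 187 = 59.47 kJ, so Q_C = Q_H − W = 127.5 kJ.
Entropy balance on the reservoirs: −Q_H/T_H = -0.3717 kJ/K, +Q_C/T_C = 0.4294 kJ/K.
ΔS_univ = −Q_H/T_H + Q_C/T_C = 0.05769 kJ/K (> 0, since η = 0.318 < η_Carnot = 0.410).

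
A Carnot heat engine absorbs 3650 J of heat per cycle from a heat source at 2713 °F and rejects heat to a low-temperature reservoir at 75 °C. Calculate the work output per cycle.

T_H = 2713 °F → (2713 − 32) × 5/9 = 1489.44 °C = 1762.59 K.
T_C = 75 °C → 75 + 273.15 = 348.15 K.
Since the cycle is reversible, η = 1 − T_C/T_H = 1 − 348.15/1762.59 = 0.8025.
W = η·Q_H = 0.8025 × 3650 = 2930 J.

W ≈ 2930 J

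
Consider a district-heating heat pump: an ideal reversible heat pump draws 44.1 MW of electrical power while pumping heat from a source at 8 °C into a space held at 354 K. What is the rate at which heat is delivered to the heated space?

T_C = 8 °C → 8 + 273.15 = 281.15 K.
The Carnot heat-pump COP is COP_HP = T_H/(T_H − T_C) = 354.00/72.85 = 4.8593.
Q_H = COP_HP · W = 4.8593 × 44.1 = 214 MW.

Q̇_H ≈ 214 MW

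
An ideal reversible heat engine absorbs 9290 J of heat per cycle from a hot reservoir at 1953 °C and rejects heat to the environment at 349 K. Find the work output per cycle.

T_H = 1953 °C → 1953 + 273.15 = 2226.15 K.
η_rev = 1 − T_C/T_H = 1 − 349.00/2226.15 = 0.8432.
W = η·Q_H = 0.8432 × 9290 = 7830 J.

W ≈ 7830 J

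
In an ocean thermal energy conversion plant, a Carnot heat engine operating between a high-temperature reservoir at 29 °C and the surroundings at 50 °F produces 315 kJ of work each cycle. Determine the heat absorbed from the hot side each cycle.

T_H = 29 °C → 29 + 273.15 = 302.15 K.
T_C = 50 °F → (50 − 32) × 5/9 = 10.00 °C = 283.15 K.
Carnot efficiency: η = 1 − T_C/T_H = 1 − 283.15/302.15 = 0.0629.
Q_H = W/η = 315/0.0629 = 5009 kJ.

Q_H ≈ 5009 kJ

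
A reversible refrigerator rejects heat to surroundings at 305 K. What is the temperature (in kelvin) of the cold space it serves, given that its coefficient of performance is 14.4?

T_C ≈ 285.2 K

COP_R = T_C/(T_H − T_C) ⇒ T_C = T_H·COP_R/(1 + COP_R) = 305.00 × 14.4/(1 + 14.4) = 285.2 K.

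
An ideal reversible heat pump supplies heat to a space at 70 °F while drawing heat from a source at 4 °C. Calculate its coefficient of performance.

T_H = 70 °F → (70 − 32) × 5/9 = 21.11 °C = 294.26 K.
T_C = 4 °C → 4 + 273.15 = 277.15 K.
For a reversible heat pump, COP_HP = T_H/(T_H − T_C) = 294.26/(294.26 − 277.15) = 17.2.

COP_HP ≈ 17.2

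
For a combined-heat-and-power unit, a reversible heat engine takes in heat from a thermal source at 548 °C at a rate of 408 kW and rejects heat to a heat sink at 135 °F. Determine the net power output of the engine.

Ẇ ≈ 244 kW

T_H = 548 °C → 548 + 273.15 = 821.15 K.
T_C = 135 °F → (135 − 32) × 5/9 = 57.22 °C = 330.37 K.
The Carnot efficiency is η = 1 − T_C/T_H = 1 − 330.37/821.15 = 0.5977.
W = η·Q_H = 0.5977 × 408 = 244 kW.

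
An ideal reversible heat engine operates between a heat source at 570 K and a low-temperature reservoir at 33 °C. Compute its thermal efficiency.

η ≈ 0.463

T_C = 33 °C → 33 + 273.15 = 306.15 K.
Carnot efficiency: η = 1 − T_C/T_H = 1 − 306.15/570.00 = 0.463.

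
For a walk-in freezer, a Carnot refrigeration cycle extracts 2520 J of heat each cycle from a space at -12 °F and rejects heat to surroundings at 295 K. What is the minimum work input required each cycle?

W_in ≈ 469 J

T_C = -12 °F → (-12 − 32) × 5/9 = -24.44 °C = 248.71 K.
For a reversible refrigerator, COP_R = T_C/(T_H − T_C) = 248.71/46.29 = 5.3723.
W = Q_C/COP_R = 2520/5.3723 = 469 J.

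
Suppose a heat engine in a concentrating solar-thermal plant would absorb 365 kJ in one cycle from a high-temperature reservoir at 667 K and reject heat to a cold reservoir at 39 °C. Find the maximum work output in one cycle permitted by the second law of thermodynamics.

T_C = 39 °C → 39 + 273.15 = 312.15 K.
The upper bound on efficiency is η_max = 1 − T_C/T_H = 1 − 312.15/667.00 = 0.5320.
W_max = η_max · Q_H = 0.5320 × 365 = 194 kJ.

W_max ≈ 194 kJ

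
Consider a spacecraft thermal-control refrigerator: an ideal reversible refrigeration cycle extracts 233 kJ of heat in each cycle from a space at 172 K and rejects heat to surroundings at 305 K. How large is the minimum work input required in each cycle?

W_in ≈ 180.2 kJ

For a reversible refrigerator, COP_R = T_C/(T_H − T_C) = 172.00/133.00 = 1.2932.
W = Q_C/COP_R = 233/1.2932 = 180.2 kJ.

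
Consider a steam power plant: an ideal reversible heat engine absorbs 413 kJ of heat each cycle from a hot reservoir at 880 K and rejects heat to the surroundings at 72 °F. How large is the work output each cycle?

T_C = 72 °F → (72 − 32) × 5/9 = 22.22 °C = 295.37 K.
η_rev = 1 − T_C/T_H = 1 − 295.37/880.00 = 0.6643.
W = η·Q_H = 0.6643 × 413 = 274 kJ.

W ≈ 274 kJ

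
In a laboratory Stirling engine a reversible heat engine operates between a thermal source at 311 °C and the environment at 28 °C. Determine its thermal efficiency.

η ≈ 0.484

T_H = 311 °C → 311 + 273.15 = 584.15 K.
T_C = 28 °C → 28 + 273.15 = 301.15 K.
Since the cycle is reversible, η = 1 − T_C/T_H = 1 − 301.15/584.15 = 0.484.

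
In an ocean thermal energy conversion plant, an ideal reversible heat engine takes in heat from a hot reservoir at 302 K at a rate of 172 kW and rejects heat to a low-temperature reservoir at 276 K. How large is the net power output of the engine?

For a reversible engine, η = 1 − T_C/T_H = 1 − 276.00/302.00 = 0.0861.
W = η·Q_H = 0.0861 × 172 = 14.8 kW.

Ẇ ≈ 14.8 kW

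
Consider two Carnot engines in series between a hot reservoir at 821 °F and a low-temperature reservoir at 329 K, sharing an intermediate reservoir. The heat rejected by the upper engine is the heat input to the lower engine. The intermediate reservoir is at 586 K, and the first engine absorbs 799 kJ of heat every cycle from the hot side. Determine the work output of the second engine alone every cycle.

T_H = 821 °F → (821 − 32) × 5/9 = 438.33 °C = 711.48 K.
Heat entering the second stage: Q_m = Q_H·(T_m/T_H) = 799 × 586.00/711.48 = 658.1 kJ.
Second-stage efficiency η₂ = 1 − T_C/T_m = 1 − 329.00/586.00 = 0.4386, so W₂ = η₂·Q_m = 288.6 kJ.

W₂ ≈ 288.6 kJ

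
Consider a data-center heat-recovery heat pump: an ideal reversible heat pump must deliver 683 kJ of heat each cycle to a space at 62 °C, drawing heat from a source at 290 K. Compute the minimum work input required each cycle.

T_H = 62 °C → 62 + 273.15 = 335.15 K.
Reversible heating COP: COP_HP = T_H/(T_H − T_C) = 335.15/45.15 = 7.4230.
W = Q_H/COP_HP = 683/7.4230 = 92.01 kJ.

W_in ≈ 92.01 kJ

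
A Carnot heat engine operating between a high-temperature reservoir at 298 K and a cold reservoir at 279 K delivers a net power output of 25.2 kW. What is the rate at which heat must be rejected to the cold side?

η_rev = 1 − T_C/T_H = 1 − 279.00/298.00 = 0.0638.
Since Q_C/Q_H = T_C/T_H and Q_H = W/η, Q_C = W·T_C/(T_H − T_C) = 25.2 × 279.00/19.00 = 370.0 kW.

Q̇_C ≈ 370.0 kW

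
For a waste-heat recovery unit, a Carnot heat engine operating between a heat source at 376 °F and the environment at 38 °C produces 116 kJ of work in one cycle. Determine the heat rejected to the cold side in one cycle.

T_H = 376 °F → (376 − 32) × 5/9 = 191.11 °C = 464.26 K.
T_C = 38 °C → 38 + 273.15 = 311.15 K.
The Carnot efficiency is η = 1 − T_C/T_H = 1 − 311.15/464.26 = 0.3298.
Since Q_C/Q_H = T_C/T_H and Q_H = W/η, Q_C = W·T_C/(T_H − T_C) = 116 × 311.15/153.11 = 236 kJ.

Q_C ≈ 236 kJ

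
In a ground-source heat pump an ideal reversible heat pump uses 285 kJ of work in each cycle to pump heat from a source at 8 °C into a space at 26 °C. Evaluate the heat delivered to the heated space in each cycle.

T_H = 26 °C → 26 + 273.15 = 299.15 K.
T_C = 8 °C → 8 + 273.15 = 281.15 K.
The Carnot heat-pump COP is COP_HP = T_H/(T_H − T_C) = 299.15/18.00 = 16.6194.
Q_H = COP_HP · W = 16.6194 × 285 = 4737 kJ.

Q_H ≈ 4737 kJ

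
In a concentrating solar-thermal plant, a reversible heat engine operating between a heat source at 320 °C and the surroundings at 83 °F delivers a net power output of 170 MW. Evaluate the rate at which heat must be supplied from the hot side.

T_H = 320 °C → 320 + 273.15 = 593.15 K.
T_C = 83 °F → (83 − 32) × 5/9 = 28.33 °C = 301.48 K.
Carnot efficiency: η = 1 − T_C/T_H = 1 − 301.48/593.15 = 0.4917.
Q_H = W/η = 170/0.4917 = 345.7 MW.

Q̇_H ≈ 345.7 MW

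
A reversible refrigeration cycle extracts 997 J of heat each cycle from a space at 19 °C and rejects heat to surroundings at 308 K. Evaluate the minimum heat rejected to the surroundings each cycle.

Q_H ≈ 1050 J

T_C = 19 °C → 19 + 273.15 = 292.15 K.
For a reversible cycle Q_H/Q_C = T_H/T_C, so Q_H = Q_C·T_H/T_C = 997 × 308.00/292.15 = 1050 J.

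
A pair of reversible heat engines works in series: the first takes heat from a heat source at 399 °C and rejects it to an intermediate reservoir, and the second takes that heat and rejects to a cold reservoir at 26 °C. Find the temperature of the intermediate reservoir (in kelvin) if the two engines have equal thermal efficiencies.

T_H = 399 °C → 399 + 273.15 = 672.15 K.
T_C = 26 °C → 26 + 273.15 = 299.15 K.
Equal efficiencies require 1 − T_m/T_H = 1 − T_C/T_m, i.e. T_m/T_H = T_C/T_m, so T_m = √(T_H·T_C) = √(672.15 × 299.15) = 448 K.

T_m ≈ 448 K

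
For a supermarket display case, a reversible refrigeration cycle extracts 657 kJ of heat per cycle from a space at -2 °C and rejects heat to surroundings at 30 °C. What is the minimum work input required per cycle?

T_H = 30 °C → 30 + 273.15 = 303.15 K.
T_C = -2 °C → -2 + 273.15 = 271.15 K.
The reversible coefficient of performance is COP_R = T_C/(T_H − T_C) = 271.15/32.00 = 8.4734.
W = Q_C/COP_R = 657/8.4734 = 77.5 kJ.

W_in ≈ 77.5 kJ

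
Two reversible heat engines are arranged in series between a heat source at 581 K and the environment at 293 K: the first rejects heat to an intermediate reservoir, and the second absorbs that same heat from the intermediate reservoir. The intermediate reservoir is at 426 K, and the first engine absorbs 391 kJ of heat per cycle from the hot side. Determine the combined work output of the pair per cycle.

W_total ≈ 194 kJ

Two reversible stages in series are equivalent to a single Carnot engine between T_H and T_C, so η_total = 1 − T_C/T_H = 1 − 293.00/581.00 = 0.4957.
W_total = η_total · Q_H = 0.4957 × 391 = 194 kJ.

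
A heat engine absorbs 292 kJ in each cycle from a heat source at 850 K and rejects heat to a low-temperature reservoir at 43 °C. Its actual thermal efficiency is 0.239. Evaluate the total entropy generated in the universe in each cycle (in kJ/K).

T_C = 43 °C → 43 + 273.15 = 316.15 K.
W = η·Q_H = 0.239 × 292 = 69.79 kJ, so Q_C = Q_H − W = 222.2 kJ.
Entropy balance on the reservoirs: −Q_H/T_H = -0.3435 kJ/K, +Q_C/T_C = 0.7029 kJ/K.
ΔS_univ = −Q_H/T_H + Q_C/T_C = 0.359 kJ/K (> 0, since η = 0.239 < η_Carnot = 0.628).

ΔS_univ ≈ 0.359 kJ/K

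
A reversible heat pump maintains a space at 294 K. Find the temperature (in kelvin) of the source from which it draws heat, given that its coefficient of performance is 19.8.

COP_HP = T_H/(T_H − T_C) ⇒ T_C = T_H·(COP_HP − 1)/COP_HP = 294.00 × (19.8 − 1)/19.8 = 279 K.

T_C ≈ 279 K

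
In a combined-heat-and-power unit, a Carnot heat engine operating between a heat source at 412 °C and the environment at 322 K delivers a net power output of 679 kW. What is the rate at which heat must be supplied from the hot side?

T_H = 412 °C → 412 + 273.15 = 685.15 K.
For a reversible engine, η = 1 − T_C/T_H = 1 − 322.00/685.15 = 0.5300.
Q_H = W/η = 679/0.5300 = 1280 kW.

Q̇_H ≈ 1280 kW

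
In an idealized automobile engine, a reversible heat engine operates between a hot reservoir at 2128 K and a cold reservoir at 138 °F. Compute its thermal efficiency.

η ≈ 0.844

T_C = 138 °F → (138 − 32) × 5/9 = 58.89 °C = 332.04 K.
The Carnot efficiency is η = 1 − T_C/T_H = 1 − 332.04/2128.00 = 0.844.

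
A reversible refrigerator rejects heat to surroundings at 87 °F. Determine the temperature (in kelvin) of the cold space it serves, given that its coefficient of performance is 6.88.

T_H = 87 °F → (87 − 32) × 5/9 = 30.56 °C = 303.71 K.
COP_R = T_C/(T_H − T_C) ⇒ T_C = T_H·COP_R/(1 + COP_R) = 303.71 × 6.88/(1 + 6.88) = 265 K.

T_C ≈ 265 K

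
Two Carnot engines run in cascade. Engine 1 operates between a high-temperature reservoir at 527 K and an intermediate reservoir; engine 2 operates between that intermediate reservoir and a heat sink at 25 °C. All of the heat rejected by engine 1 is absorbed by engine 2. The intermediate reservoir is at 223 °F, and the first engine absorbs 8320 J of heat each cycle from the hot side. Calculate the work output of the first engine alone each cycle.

T_C = 25 °C → 25 + 273.15 = 298.15 K.
T_m = 223 °F → (223 − 32) × 5/9 = 106.11 °C = 379.26 K.
First-stage efficiency η₁ = 1 − T_m/T_H = 1 − 379.26/527.00 = 0.2803.
W₁ = η₁·Q_H = 0.2803 × 8320 = 2332 J.

W₁ ≈ 2332 J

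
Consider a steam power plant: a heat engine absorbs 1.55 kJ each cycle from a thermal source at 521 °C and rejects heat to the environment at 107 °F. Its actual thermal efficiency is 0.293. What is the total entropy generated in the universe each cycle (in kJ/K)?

ΔS_univ ≈ 0.001529 kJ/K

T_H = 521 °C → 521 + 273.15 = 794.15 K.
T_C = 107 °F → (107 − 32) × 5/9 = 41.67 °C = 314.82 K.
W = η·Q_H = 0.293 × 1.55 = 0.4541 kJ, so Q_C = Q_H − W = 1.096 kJ.
Reservoir entropy changes: ΔS_H = −Q_H/T_H = −1.55/794.15 = -0.001952 kJ/K and ΔS_C = +Q_C/T_C = 1.096/314.82 = 0.003481 kJ/K.
ΔS_univ = −Q_H/T_H + Q_C/T_C = 0.001529 kJ/K (> 0, since η = 0.293 < η_Carnot = 0.604).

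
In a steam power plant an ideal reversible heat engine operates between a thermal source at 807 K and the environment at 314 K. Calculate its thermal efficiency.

Since the cycle is reversible, η = 1 − T_C/T_H = 1 − 314.00/807.00 = 0.611.

η ≈ 0.611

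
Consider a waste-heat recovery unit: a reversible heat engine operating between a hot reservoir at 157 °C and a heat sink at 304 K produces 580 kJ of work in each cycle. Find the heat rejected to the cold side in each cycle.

T_H = 157 °C → 157 + 273.15 = 430.15 K.
For a reversible engine, η = 1 − T_C/T_H = 1 − 304.00/430.15 = 0.2933.
Since Q_C/Q_H = T_C/T_H and Q_H = W/η, Q_C = W·T_C/(T_H − T_C) = 580 × 304.00/126.15 = 1400 kJ.

Q_C ≈ 1400 kJ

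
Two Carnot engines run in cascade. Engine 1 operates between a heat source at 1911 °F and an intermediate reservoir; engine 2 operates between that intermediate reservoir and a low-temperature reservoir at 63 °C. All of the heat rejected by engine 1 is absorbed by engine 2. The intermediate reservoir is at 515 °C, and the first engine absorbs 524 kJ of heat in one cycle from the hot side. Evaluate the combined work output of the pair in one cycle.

W_total ≈ 390.3 kJ

T_H = 1911 °F → (1911 − 32) × 5/9 = 1043.89 °C = 1317.04 K.
T_C = 63 °C → 63 + 273.15 = 336.15 K.
Two reversible stages in series are equivalent to a single Carnot engine between T_H and T_C, so η_total = 1 − T_C/T_H = 1 − 336.15/1317.04 = 0.7448.
W_total = η_total · Q_H = 0.7448 × 524 = 390.3 kJ.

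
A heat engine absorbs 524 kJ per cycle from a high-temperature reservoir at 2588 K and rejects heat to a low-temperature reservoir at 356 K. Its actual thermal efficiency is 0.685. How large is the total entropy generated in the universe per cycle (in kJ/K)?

W = η·Q_H = 0.685 × 524 = 358.9 kJ, so Q_C = Q_H − W = 165.1 kJ.
Entropy balance on the reservoirs: −Q_H/T_H = -0.2025 kJ/K, +Q_C/T_C = 0.4637 kJ/K.
ΔS_univ = −Q_H/T_H + Q_C/T_C = 0.261 kJ/K (> 0, since η = 0.685 < η_Carnot = 0.862).

ΔS_univ ≈ 0.261 kJ/K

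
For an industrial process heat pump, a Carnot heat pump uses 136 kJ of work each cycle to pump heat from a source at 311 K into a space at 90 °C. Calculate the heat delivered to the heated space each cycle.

Q_H ≈ 947 kJ

T_H = 90 °C → 90 + 273.15 = 363.15 K.
COP_HP = T_H/(T_H − T_C) = 363.15/52.15 = 6.9636.
Q_H = COP_HP · W = 6.9636 × 136 = 947 kJ.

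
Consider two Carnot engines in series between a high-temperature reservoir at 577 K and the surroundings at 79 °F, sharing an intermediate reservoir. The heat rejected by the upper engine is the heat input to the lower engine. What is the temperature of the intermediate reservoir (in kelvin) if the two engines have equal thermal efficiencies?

T_C = 79 °F → (79 − 32) × 5/9 = 26.11 °C = 299.26 K.
Equal efficiencies require 1 − T_m/T_H = 1 − T_C/T_m, i.e. T_m/T_H = T_C/T_m, so T_m = √(T_H·T_C) = √(577.00 × 299.26) = 416 K.

T_m ≈ 416 K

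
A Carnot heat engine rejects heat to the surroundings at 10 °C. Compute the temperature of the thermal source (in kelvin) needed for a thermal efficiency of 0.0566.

T_H ≈ 300.1 K

T_C = 10 °C → 10 + 273.15 = 283.15 K.
From η = 1 − T_C/T_H, solving for T_H gives T_H = T_C/(1 − η) = 283.15/(1 − 0.0566) = 300.1 K.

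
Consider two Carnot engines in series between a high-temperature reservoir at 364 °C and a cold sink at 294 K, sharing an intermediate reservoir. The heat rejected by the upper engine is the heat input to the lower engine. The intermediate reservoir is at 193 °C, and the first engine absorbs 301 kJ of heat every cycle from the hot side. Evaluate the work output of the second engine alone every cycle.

W₂ ≈ 81.33 kJ

T_H = 364 °C → 364 + 273.15 = 637.15 K.
T_m = 193 °C → 193 + 273.15 = 466.15 K.
Heat entering the second stage: Q_m = Q_H·(T_m/T_H) = 301 × 466.15/637.15 = 220.2 kJ.
Second-stage efficiency η₂ = 1 − T_C/T_m = 1 − 294.00/466.15 = 0.3693, so W₂ = η₂·Q_m = 81.33 kJ.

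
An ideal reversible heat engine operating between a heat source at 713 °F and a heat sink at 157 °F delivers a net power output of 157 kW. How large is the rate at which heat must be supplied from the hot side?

Q̇_H ≈ 331 kW

T_H = 713 °F → (713 − 32) × 5/9 = 378.33 °C = 651.48 K.
T_C = 157 °F → (157 − 32) × 5/9 = 69.44 °C = 342.59 K.
For a reversible engine, η = 1 − T_C/T_H = 1 − 342.59/651.48 = 0.4741.
Q_H = W/η = 157/0.4741 = 331 kW.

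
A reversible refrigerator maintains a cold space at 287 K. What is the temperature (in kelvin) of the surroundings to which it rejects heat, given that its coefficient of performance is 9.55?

COP_R = T_C/(T_H − T_C) ⇒ T_H = T_C·(1 + 1/COP_R) = 287.00 × (1 + 1/9.55) = 317 K.

T_H ≈ 317 K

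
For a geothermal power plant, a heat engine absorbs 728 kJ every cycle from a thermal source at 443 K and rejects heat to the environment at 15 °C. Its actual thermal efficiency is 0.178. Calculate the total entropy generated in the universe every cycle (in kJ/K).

T_C = 15 °C → 15 + 273.15 = 288.15 K.
W = η·Q_H = 0.178 × 728 = 129.6 kJ, so Q_C = Q_H − W = 598.4 kJ.
Reservoir entropy changes: ΔS_H = −Q_H/T_H = −728/443.00 = -1.643 kJ/K and ΔS_C = +Q_C/T_C = 598.4/288.15 = 2.077 kJ/K.
ΔS_univ = −Q_H/T_H + Q_C/T_C = 0.433 kJ/K (> 0, since η = 0.178 < η_Carnot = 0.350).

ΔS_univ ≈ 0.433 kJ/K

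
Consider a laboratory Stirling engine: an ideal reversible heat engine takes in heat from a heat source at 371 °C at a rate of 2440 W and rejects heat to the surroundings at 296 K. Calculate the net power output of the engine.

T_H = 371 °C → 371 + 273.15 = 644.15 K.
The Carnot efficiency is η = 1 − T_C/T_H = 1 − 296.00/644.15 = 0.5405.
W = η·Q_H = 0.5405 × 2440 = 1319 W.

Ẇ ≈ 1319 W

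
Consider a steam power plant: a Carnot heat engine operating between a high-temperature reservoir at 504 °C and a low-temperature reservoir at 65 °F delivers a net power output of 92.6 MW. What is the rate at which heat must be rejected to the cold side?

T_H = 504 °C → 504 + 273.15 = 777.15 K.
T_C = 65 °F → (65 − 32) × 5/9 = 18.33 °C = 291.48 K.
Since the cycle is reversible, η = 1 − T_C/T_H = 1 − 291.48/777.15 = 0.6249.
Since Q_C/Q_H = T_C/T_H and Q_H = W/η, Q_C = W·T_C/(T_H − T_C) = 92.6 × 291.48/485.67 = 55.6 MW.

Q̇_C ≈ 55.6 MW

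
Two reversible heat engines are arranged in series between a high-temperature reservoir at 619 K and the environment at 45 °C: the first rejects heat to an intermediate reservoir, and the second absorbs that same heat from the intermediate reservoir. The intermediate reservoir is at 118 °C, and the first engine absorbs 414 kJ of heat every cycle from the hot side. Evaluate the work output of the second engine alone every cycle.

W₂ ≈ 48.8 kJ

T_C = 45 °C → 45 + 273.15 = 318.15 K.
T_m = 118 °C → 118 + 273.15 = 391.15 K.
Heat entering the second stage: Q_m = Q_H·(T_m/T_H) = 414 × 391.15/619.00 = 262 kJ.
Second-stage efficiency η₂ = 1 − T_C/T_m = 1 − 318.15/391.15 = 0.1866, so W₂ = η₂·Q_m = 48.8 kJ.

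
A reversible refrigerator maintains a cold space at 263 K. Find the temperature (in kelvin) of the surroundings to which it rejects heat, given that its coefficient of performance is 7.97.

COP_R = T_C/(T_H − T_C) ⇒ T_H = T_C·(1 + 1/COP_R) = 263.00 × (1 + 1/7.97) = 296 K.

T_H ≈ 296 K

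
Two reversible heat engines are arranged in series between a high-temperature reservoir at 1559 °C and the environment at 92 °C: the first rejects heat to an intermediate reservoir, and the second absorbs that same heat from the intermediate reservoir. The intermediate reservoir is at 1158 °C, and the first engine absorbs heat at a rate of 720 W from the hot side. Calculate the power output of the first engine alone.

T_H = 1559 °C → 1559 + 273.15 = 1832.15 K.
T_C = 92 °C → 92 + 273.15 = 365.15 K.
T_m = 1158 °C → 1158 + 273.15 = 1431.15 K.
First-stage efficiency η₁ = 1 − T_m/T_H = 1 − 1431.15/1832.15 = 0.2189.
W₁ = η₁·Q_H = 0.2189 × 720 = 158 W.

Ẇ₁ ≈ 158 W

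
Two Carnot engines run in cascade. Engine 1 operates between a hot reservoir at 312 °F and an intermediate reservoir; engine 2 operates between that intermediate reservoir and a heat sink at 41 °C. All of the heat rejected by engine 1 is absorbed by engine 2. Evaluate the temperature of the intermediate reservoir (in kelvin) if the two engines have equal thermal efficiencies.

T_m ≈ 367.0 K

T_H = 312 °F → (312 − 32) × 5/9 = 155.56 °C = 428.71 K.
T_C = 41 °C → 41 + 273.15 = 314.15 K.
Equal efficiencies require 1 − T_m/T_H = 1 − T_C/T_m, i.e. T_m/T_H = T_C/T_m, so T_m = √(T_H·T_C) = √(428.71 × 314.15) = 367.0 K.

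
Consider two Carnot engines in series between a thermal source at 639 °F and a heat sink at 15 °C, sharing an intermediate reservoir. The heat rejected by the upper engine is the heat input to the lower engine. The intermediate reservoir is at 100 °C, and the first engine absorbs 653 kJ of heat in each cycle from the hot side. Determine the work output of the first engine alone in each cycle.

W₁ ≈ 254 kJ

T_H = 639 °F → (639 − 32) × 5/9 = 337.22 °C = 610.37 K.
T_C = 15 °C → 15 + 273.15 = 288.15 K.
T_m = 100 °C → 100 + 273.15 = 373.15 K.
First-stage efficiency η₁ = 1 − T_m/T_H = 1 − 373.15/610.37 = 0.3887.
W₁ = η₁·Q_H = 0.3887 × 653 = 254 kJ.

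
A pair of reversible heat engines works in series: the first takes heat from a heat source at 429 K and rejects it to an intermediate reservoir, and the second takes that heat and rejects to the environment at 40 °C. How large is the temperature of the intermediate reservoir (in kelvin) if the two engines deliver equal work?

T_C = 40 °C → 40 + 273.15 = 313.15 K.
For reversible stages Q_m = Q_H·(T_m/T_H). Setting W₁ = Q_H(1 − T_m/T_H) equal to W₂ = Q_m(1 − T_C/T_m) = Q_H·(T_m − T_C)/T_H gives T_H − T_m = T_m − T_C, so T_m = (T_H + T_C)/2 = (429.00 + 313.15)/2 = 371 K.

T_m ≈ 371 K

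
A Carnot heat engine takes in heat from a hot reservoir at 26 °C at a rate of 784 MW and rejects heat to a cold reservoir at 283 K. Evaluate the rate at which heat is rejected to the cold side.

Q̇_C ≈ 741.7 MW

T_H = 26 °C → 26 + 273.15 = 299.15 K.
Carnot efficiency: η = 1 − T_C/T_H = 1 − 283.00/299.15 = 0.0540.
For a reversible cycle Q_C/Q_H = T_C/T_H, so Q_C = 784 × 283.00/299.15 = 741.7 MW.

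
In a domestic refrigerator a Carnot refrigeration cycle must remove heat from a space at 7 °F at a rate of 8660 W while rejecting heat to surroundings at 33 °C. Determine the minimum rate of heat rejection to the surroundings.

T_H = 33 °C → 33 + 273.15 = 306.15 K.
T_C = 7 °F → (7 − 32) × 5/9 = -13.89 °C = 259.26 K.
For a reversible cycle Q_H/Q_C = T_H/T_C, so Q_H = Q_C·T_H/T_C = 8660 × 306.15/259.26 = 10200 W.

Q̇_H ≈ 10200 W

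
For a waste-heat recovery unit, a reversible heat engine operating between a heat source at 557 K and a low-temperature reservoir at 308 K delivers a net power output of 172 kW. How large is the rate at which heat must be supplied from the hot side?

η_rev = 1 − T_C/T_H = 1 − 308.00/557.00 = 0.4470.
Q_H = W/η = 172/0.4470 = 385 kW.

Q̇_H ≈ 385 kW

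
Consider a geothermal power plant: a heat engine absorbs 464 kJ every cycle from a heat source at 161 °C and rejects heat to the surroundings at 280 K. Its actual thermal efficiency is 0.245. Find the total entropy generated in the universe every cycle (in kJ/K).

ΔS_univ ≈ 0.182 kJ/K

T_H = 161 °C → 161 + 273.15 = 434.15 K.
W = η·Q_H = 0.245 × 464 = 113.7 kJ, so Q_C = Q_H − W = 350.3 kJ.
Entropy balance on the reservoirs: −Q_H/T_H = -1.069 kJ/K, +Q_C/T_C = 1.251 kJ/K.
ΔS_univ = −Q_H/T_H + Q_C/T_C = 0.182 kJ/K (> 0, since η = 0.245 < η_Carnot = 0.355).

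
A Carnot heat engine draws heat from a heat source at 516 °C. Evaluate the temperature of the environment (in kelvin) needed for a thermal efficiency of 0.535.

T_C ≈ 367 K

T_H = 516 °C → 516 + 273.15 = 789.15 K.
From η = 1 − T_C/T_H, T_C = T_H·(1 − η) = 789.15 × (1 − 0.535) = 367 K.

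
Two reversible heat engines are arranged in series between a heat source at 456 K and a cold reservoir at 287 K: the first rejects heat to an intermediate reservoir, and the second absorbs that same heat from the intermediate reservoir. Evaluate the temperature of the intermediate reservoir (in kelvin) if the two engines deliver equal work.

T_m ≈ 371.5 K

For reversible stages Q_m = Q_H·(T_m/T_H). Setting W₁ = Q_H(1 − T_m/T_H) equal to W₂ = Q_m(1 − T_C/T_m) = Q_H·(T_m − T_C)/T_H gives T_H − T_m = T_m − T_C, so T_m = (T_H + T_C)/2 = (456.00 + 287.00)/2 = 371.5 K.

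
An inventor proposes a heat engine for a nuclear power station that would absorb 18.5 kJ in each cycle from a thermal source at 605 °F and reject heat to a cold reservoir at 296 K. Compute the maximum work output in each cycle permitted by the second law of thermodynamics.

W_max ≈ 9.24 kJ

T_H = 605 °F → (605 − 32) × 5/9 = 318.33 °C = 591.48 K.
By the Carnot theorem, η_max = 1 − T_C/T_H = 1 − 296.00/591.48 = 0.4996.
W_max = η_max · Q_H = 0.4996 × 18.5 = 9.24 kJ.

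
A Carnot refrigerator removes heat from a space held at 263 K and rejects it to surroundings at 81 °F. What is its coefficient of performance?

COP_R ≈ 7.037

T_H = 81 °F → (81 − 32) × 5/9 = 27.22 °C = 300.37 K.
COP_R = T_C/(T_H − T_C) = 263.00/(300.37 − 263.00) = 7.037.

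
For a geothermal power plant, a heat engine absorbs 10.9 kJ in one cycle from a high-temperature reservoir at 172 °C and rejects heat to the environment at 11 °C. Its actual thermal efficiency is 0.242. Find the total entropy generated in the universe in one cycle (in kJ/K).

ΔS_univ ≈ 0.00459 kJ/K

T_H = 172 °C → 172 + 273.15 = 445.15 K.
T_C = 11 °C → 11 + 273.15 = 284.15 K.
W = η·Q_H = 0.242 × 10.9 = 2.638 kJ, so Q_C = Q_H − W = 8.262 kJ.
Entropy balance on the reservoirs: −Q_H/T_H = -0.02449 kJ/K, +Q_C/T_C = 0.02908 kJ/K.
ΔS_univ = −Q_H/T_H + Q_C/T_C = 0.00459 kJ/K (> 0, since η = 0.242 < η_Carnot = 0.362).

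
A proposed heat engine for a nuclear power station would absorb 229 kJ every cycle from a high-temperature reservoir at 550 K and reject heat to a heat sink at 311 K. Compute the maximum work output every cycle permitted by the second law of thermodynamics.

W_max ≈ 99.5 kJ

By the Carnot theorem, η_max = 1 − T_C/T_H = 1 − 311.00/550.00 = 0.4345.
W_max = η_max · Q_H = 0.4345 × 229 = 99.5 kJ.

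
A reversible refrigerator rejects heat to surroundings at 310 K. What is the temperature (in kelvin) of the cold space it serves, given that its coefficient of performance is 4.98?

T_C ≈ 258 K

COP_R = T_C/(T_H − T_C) ⇒ T_C = T_H·COP_R/(1 + COP_R) = 310.00 × 4.98/(1 + 4.98) = 258 K.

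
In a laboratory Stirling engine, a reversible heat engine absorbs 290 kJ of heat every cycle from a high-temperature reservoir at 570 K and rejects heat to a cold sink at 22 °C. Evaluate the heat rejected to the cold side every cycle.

Q_C ≈ 150.2 kJ

T_C = 22 °C → 22 + 273.15 = 295.15 K.
η_rev = 1 − T_C/T_H = 1 − 295.15/570.00 = 0.4822.
For a reversible cycle Q_C/Q_H = T_C/T_H, so Q_C = 290 × 295.15/570.00 = 150.2 kJ.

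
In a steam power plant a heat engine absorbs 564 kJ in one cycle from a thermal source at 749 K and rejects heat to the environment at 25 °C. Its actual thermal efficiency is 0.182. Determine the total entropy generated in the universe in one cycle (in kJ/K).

ΔS_univ ≈ 0.794 kJ/K

T_C = 25 °C → 25 + 273.15 = 298.15 K.
W = η·Q_H = 0.182 × 564 = 102.6 kJ, so Q_C = Q_H − W = 461.4 kJ.
Reservoir entropy changes: ΔS_H = −Q_H/T_H = −564/749.00 = -0.7530 kJ/K and ΔS_C = +Q_C/T_C = 461.4/298.15 = 1.547 kJ/K.
ΔS_univ = −Q_H/T_H + Q_C/T_C = 0.794 kJ/K (> 0, since η = 0.182 < η_Carnot = 0.602).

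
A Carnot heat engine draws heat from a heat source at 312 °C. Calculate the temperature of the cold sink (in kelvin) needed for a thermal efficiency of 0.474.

T_H = 312 °C → 312 + 273.15 = 585.15 K.
From η = 1 − T_C/T_H, T_C = T_H·(1 − η) = 585.15 × (1 − 0.474) = 307.8 K.

T_C ≈ 307.8 K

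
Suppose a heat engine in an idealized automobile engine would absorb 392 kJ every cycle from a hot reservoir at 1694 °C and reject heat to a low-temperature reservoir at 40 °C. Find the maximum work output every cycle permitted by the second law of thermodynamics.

W_max ≈ 330 kJ

T_H = 1694 °C → 1694 + 273.15 = 1967.15 K.
T_C = 40 °C → 40 + 273.15 = 313.15 K.
By the Carnot theorem, η_max = 1 − T_C/T_H = 1 − 313.15/1967.15 = 0.8408.
W_max = η_max · Q_H = 0.8408 × 392 = 330 kJ.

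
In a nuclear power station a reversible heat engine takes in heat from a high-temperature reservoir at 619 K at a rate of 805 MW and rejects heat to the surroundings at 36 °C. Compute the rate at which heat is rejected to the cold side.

Q̇_C ≈ 402 MW

T_C = 36 °C → 36 + 273.15 = 309.15 K.
η_rev = 1 − T_C/T_H = 1 − 309.15/619.00 = 0.5006.
For a reversible cycle Q_C/Q_H = T_C/T_H, so Q_C = 805 × 309.15/619.00 = 402 MW.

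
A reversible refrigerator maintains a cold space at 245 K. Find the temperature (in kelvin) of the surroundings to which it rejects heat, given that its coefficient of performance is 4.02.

T_H ≈ 305.9 K

COP_R = T_C/(T_H − T_C) ⇒ T_H = T_C·(1 + 1/COP_R) = 245.00 × (1 + 1/4.02) = 305.9 K.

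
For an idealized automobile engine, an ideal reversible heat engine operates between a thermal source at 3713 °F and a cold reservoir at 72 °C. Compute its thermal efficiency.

T_H = 3713 °F → (3713 − 32) × 5/9 = 2045.00 °C = 2318.15 K.
T_C = 72 °C → 72 + 273.15 = 345.15 K.
Carnot efficiency: η = 1 − T_C/T_H = 1 − 345.15/2318.15 = 0.8511.

η ≈ 0.8511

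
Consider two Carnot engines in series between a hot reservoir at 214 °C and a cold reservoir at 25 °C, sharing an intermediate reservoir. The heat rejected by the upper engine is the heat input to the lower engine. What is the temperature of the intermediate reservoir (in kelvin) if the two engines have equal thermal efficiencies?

T_H = 214 °C → 214 + 273.15 = 487.15 K.
T_C = 25 °C → 25 + 273.15 = 298.15 K.
Equal efficiencies require 1 − T_m/T_H = 1 − T_C/T_m, i.e. T_m/T_H = T_C/T_m, so T_m = √(T_H·T_C) = √(487.15 × 298.15) = 381 K.

T_m ≈ 381 K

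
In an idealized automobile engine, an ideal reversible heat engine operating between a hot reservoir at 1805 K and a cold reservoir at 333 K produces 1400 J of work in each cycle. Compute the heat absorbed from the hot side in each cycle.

The Carnot efficiency is η = 1 − T_C/T_H = 1 − 333.00/1805.00 = 0.8155.
Q_H = W/η = 1400/0.8155 = 1717 J.

Q_H ≈ 1717 J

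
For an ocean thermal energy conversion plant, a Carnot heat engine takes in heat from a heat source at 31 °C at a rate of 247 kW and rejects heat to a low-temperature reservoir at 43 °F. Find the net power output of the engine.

T_H = 31 °C → 31 + 273.15 = 304.15 K.
T_C = 43 °F → (43 − 32) × 5/9 = 6.11 °C = 279.26 K.
Carnot efficiency: η = 1 − T_C/T_H = 1 − 279.26/304.15 = 0.0818.
W = η·Q_H = 0.0818 × 247 = 20.21 kW.

Ẇ ≈ 20.21 kW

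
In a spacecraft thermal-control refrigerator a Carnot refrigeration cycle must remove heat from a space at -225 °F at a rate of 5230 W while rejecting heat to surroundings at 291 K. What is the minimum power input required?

T_C = -225 °F → (-225 − 32) × 5/9 = -142.78 °C = 130.37 K.
COP_R = T_C/(T_H − T_C) = 130.37/160.63 = 0.8116.
W = Q_C/COP_R = 5230/0.8116 = 6440 W.

Ẇ_in ≈ 6440 W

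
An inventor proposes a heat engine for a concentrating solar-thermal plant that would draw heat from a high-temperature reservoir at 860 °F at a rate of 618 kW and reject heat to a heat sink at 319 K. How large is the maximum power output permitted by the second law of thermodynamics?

Ẇ_max ≈ 349 kW

T_H = 860 °F → (860 − 32) × 5/9 = 460.00 °C = 733.15 K.
By the Carnot theorem, η_max = 1 − T_C/T_H = 1 − 319.00/733.15 = 0.5649.
W_max = η_max · Q_H = 0.5649 × 618 = 349 kW.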